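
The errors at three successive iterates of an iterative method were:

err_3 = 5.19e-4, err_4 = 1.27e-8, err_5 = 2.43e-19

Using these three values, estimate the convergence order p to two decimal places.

2.32

p ≈ ln(err_5/err_4) / ln(err_4/err_3)
  = ln(2.43e-19/1.27e-8) / ln(1.27e-8/5.19e-4)
  = ln(1.91339e-11) / ln(2.44701e-05)
  = -24.67956 / -10.61806 ≈ 2.32430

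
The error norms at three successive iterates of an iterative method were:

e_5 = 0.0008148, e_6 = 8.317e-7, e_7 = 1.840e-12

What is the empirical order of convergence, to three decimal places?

1.891

p ≈ ln(e_7/e_6) / ln(e_6/e_5)
  = ln(1.840e-12/8.317e-7) / ln(8.317e-7/0.0008148)
  = ln(2.21234e-06) / ln(0.00102074)
  = -13.021460 / -6.887227 ≈ 1.890668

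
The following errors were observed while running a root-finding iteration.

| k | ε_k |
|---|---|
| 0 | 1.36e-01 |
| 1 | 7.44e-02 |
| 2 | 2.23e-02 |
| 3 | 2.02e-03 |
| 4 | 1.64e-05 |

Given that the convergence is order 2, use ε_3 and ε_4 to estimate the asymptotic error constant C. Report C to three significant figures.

4.02

C ≈ ε_4 / ε_3^2
  = 1.64e-05 / (2.02e-03)^2
  = 1.64e-05 / 4.0804e-06 ≈ 4.0192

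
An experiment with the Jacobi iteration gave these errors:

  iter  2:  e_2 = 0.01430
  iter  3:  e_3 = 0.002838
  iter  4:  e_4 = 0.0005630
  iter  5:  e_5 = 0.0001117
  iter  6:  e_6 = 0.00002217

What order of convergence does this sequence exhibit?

1

Consecutive ratios: e_6/e_5 = 0.00002217/0.0001117 = 0.198478, e_5/e_4 = 0.0001117/0.0005630 = 0.198401.
p ≈ ln(0.198478)/ln(0.198401) = -1.6171/-1.6175 ≈ 1.00.
So the convergence is linear (order 1).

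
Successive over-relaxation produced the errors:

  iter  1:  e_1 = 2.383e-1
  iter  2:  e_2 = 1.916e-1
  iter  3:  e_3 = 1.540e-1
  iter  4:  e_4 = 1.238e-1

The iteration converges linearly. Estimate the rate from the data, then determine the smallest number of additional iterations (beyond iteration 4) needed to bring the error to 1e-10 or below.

96

Rate ρ ≈ e_4/e_3 = 1.238e-1/1.540e-1 = 0.8039.
After j more steps, e_{4+j} ≈ 1.238e-1·ρ^j; need ρ^j ≤ 1e-10/1.238e-1 = 8.07754e-10.
j ≥ ln(8.07754e-10)/ln(0.8039) = -20.9368/-0.21828 = 95.917.
So 96 more iterations are needed.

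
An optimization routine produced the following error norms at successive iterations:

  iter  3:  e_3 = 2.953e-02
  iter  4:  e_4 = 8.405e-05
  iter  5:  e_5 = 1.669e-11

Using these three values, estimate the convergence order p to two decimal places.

2.63

p ≈ ln(e_5/e_4) / ln(e_4/e_3)
  = ln(1.669e-11/8.405e-05) / ln(8.405e-05/2.953e-02)
  = ln(1.98572e-07) / ln(0.00284626)
  = -15.43211 / -5.86175 ≈ 2.63268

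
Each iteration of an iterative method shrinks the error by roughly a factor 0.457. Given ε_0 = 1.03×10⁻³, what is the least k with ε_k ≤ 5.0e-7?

10

After k steps, ε_k ≈ 1.03×10⁻³·0.457^k.
Need 0.457^k ≤ 5.0e-7/1.03×10⁻³ = 0.000485437.
k ≥ ln(0.000485437)/ln(0.457) = -7.6305/-0.78307 = 9.744.
Smallest integer k = 10.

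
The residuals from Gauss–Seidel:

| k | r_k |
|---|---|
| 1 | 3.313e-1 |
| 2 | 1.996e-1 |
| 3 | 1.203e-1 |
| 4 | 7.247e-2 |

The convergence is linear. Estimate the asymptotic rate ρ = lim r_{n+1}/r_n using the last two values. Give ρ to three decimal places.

0.602

ρ ≈ r_4/r_3 = 7.247e-2/1.203e-1 = 0.60241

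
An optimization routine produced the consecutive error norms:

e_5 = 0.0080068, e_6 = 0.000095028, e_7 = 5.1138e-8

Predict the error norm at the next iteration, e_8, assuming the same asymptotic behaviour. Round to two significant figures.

1.4e-13

First estimate the order: p ≈ ln(e_7/e_6) / ln(e_6/e_5) = ln(5.1138e-8/0.000095028)/ln(0.000095028/0.0080068) = ln(0.000538136)/ln(0.0118684) ≈ 1.6977.
Then e_8 ≈ e_7·(e_7/e_6)^p = 5.1138e-8·(0.000538136)^1.6977 = 5.1138e-8·2.81861e-06 ≈ 1.441e-13.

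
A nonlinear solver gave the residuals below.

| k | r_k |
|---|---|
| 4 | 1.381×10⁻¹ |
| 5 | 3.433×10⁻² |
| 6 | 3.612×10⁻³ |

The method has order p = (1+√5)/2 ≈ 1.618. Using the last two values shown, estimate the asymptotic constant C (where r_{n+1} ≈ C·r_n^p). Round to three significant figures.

0.845

C ≈ r_6 / r_5^1.618
  = 3.612×10⁻³ / (3.433×10⁻²)^1.618
  = 3.612×10⁻³ / 0.00427288 ≈ 0.84533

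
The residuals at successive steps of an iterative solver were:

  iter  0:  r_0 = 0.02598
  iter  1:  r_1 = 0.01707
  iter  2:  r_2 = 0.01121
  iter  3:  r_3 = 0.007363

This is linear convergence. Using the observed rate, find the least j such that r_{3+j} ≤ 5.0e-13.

Rate ρ ≈ r_3/r_2 = 0.007363/0.01121 = 0.6568.
After j more steps, r_{3+j} ≈ 0.007363·ρ^j; need ρ^j ≤ 5.0e-13/0.007363 = 6.79071e-11.
j ≥ ln(6.79071e-11)/ln(0.6568) = -23.4129/-0.42038 = 55.695.
So 56 more iterations are needed.

56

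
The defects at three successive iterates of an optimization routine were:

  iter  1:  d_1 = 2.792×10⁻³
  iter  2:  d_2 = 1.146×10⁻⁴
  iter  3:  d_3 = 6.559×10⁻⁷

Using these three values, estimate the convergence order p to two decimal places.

p ≈ ln(d_3/d_2) / ln(d_2/d_1)
  = ln(6.559×10⁻⁷/1.146×10⁻⁴) / ln(1.146×10⁻⁴/2.792×10⁻³)
  = ln(0.00572339) / ln(0.0410458)
  = -5.16319 / -3.19307 ≈ 1.61700

1.62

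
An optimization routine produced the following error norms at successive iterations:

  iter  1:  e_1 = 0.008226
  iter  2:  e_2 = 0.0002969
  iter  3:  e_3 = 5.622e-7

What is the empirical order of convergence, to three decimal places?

p ≈ ln(e_3/e_2) / ln(e_2/e_1)
  = ln(5.622e-7/0.0002969) / ln(0.0002969/0.008226)
  = ln(0.00189357) / ln(0.0360929)
  = -6.269291 / -3.321659 ≈ 1.887398

1.887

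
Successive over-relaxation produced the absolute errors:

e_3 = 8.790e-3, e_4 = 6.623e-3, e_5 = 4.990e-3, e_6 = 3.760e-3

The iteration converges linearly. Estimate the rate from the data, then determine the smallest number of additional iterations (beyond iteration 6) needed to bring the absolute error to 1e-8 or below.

46

Rate ρ ≈ e_6/e_5 = 3.760e-3/4.990e-3 = 0.7535.
After j more steps, e_{6+j} ≈ 3.760e-3·ρ^j; need ρ^j ≤ 1e-8/3.760e-3 = 2.65957e-06.
j ≥ ln(2.65957e-06)/ln(0.7535) = -12.8373/-0.28303 = 45.357.
So 46 more iterations are needed.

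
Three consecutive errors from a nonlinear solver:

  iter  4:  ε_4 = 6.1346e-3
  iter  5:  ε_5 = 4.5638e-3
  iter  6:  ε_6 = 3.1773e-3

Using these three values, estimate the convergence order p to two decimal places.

1.22

p ≈ ln(ε_6/ε_5) / ln(ε_5/ε_4)
  = ln(3.1773e-3/4.5638e-3) / ln(4.5638e-3/6.1346e-3)
  = ln(0.696196) / ln(0.743944)
  = -0.36212 / -0.29579 ≈ 1.22425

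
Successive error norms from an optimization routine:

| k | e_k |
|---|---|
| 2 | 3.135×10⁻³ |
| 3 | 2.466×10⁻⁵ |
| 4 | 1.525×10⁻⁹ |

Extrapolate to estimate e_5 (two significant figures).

First estimate the order: p ≈ ln(e_4/e_3) / ln(e_3/e_2) = ln(1.525×10⁻⁹/2.466×10⁻⁵)/ln(2.466×10⁻⁵/3.135×10⁻³) = ln(6.1841e-05)/ln(0.00786603) ≈ 2.0001.
Then e_5 ≈ e_4·(e_4/e_3)^p = 1.525×10⁻⁹·(6.1841e-05)^2.0001 = 1.525×10⁻⁹·3.8206e-09 ≈ 5.826e-18.

5.8e-18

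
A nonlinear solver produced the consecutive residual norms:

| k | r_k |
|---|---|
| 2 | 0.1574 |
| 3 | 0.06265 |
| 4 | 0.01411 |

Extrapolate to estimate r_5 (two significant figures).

1.3e-3

First estimate the order: p ≈ ln(r_4/r_3) / ln(r_3/r_2) = ln(0.01411/0.06265)/ln(0.06265/0.1574) = ln(0.225219)/ln(0.39803) ≈ 1.6181.
Then r_5 ≈ r_4·(r_4/r_3)^p = 0.01411·(0.225219)^1.6181 = 0.01411·0.0896293 ≈ 0.001265.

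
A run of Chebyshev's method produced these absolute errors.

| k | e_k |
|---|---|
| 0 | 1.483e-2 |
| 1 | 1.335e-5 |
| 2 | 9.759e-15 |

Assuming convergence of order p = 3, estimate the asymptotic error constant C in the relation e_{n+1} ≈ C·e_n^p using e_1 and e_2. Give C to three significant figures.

C ≈ e_2 / e_1^3
  = 9.759e-15 / (1.335e-5)^3
  = 9.759e-15 / 2.37927e-15 ≈ 4.1017

4.10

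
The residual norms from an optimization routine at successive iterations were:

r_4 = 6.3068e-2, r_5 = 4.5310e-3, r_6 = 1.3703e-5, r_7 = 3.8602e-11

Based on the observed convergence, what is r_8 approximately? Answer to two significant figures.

First estimate the order: p ≈ ln(r_7/r_6) / ln(r_6/r_5) = ln(3.8602e-11/1.3703e-5)/ln(1.3703e-5/4.5310e-3) = ln(2.81705e-06)/ln(0.00302428) ≈ 2.2030.
Then r_8 ≈ r_7·(r_7/r_6)^p = 3.8602e-11·(2.81705e-06)^2.2030 = 3.8602e-11·5.92785e-13 ≈ 2.288e-23.

2.3e-23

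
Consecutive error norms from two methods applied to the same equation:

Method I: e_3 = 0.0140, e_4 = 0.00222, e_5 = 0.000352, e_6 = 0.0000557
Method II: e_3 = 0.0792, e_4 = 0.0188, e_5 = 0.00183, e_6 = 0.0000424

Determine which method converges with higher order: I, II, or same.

II

Method I: p ≈ ln(0.0000557/0.000352)/ln(0.000352/0.00222) ≈ 1.00.
Method II: p ≈ ln(0.0000424/0.00183)/ln(0.00183/0.0188) ≈ 1.62.
Method II has the higher order (≈1.6 vs ≈1.0).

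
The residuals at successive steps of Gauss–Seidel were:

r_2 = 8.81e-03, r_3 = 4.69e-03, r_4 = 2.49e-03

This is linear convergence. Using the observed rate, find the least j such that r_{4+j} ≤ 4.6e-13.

36

Rate ρ ≈ r_4/r_3 = 2.49e-03/4.69e-03 = 0.5309.
After j more steps, r_{4+j} ≈ 2.49e-03·ρ^j; need ρ^j ≤ 4.6e-13/2.49e-03 = 1.84739e-10.
j ≥ ln(1.84739e-10)/ln(0.5309) = -22.4121/-0.63318 = 35.396.
So 36 more iterations are needed.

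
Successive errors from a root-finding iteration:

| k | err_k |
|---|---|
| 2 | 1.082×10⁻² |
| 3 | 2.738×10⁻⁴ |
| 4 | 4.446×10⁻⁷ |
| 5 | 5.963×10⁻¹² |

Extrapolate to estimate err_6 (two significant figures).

First estimate the order: p ≈ ln(err_5/err_4) / ln(err_4/err_3) = ln(5.963×10⁻¹²/4.446×10⁻⁷)/ln(4.446×10⁻⁷/2.738×10⁻⁴) = ln(1.34121e-05)/ln(0.00162381) ≈ 1.7468.
Then err_6 ≈ err_5·(err_5/err_4)^p = 5.963×10⁻¹²·(1.34121e-05)^1.7468 = 5.963×10⁻¹²·3.08114e-09 ≈ 1.837e-20.

1.8e-20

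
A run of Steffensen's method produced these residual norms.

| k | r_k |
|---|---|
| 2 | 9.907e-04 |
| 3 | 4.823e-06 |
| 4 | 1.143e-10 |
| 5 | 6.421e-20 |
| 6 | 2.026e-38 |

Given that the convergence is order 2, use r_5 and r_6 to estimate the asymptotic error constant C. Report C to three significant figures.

C ≈ r_6 / r_5^2
  = 2.026e-38 / (6.421e-20)^2
  = 2.026e-38 / 4.12292e-39 ≈ 4.914

4.91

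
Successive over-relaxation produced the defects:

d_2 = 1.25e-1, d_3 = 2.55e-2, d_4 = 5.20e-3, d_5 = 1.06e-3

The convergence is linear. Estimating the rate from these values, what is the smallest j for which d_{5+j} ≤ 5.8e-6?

Rate ρ ≈ d_5/d_4 = 1.06e-3/5.20e-3 = 0.2038.
After j more steps, d_{5+j} ≈ 1.06e-3·ρ^j; need ρ^j ≤ 5.8e-6/1.06e-3 = 0.0054717.
j ≥ ln(0.0054717)/ln(0.2038) = -5.2082/-1.59062 = 3.274.
So 4 more iterations are needed.

4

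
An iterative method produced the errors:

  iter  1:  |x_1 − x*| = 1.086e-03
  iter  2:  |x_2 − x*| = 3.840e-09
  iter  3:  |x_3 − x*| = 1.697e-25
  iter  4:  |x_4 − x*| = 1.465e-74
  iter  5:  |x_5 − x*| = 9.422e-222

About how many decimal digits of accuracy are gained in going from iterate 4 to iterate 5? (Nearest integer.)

147

Digits gained ≈ log₁₀(|x_4 − x*|/|x_5 − x*|) = log₁₀(1.465e-74/9.422e-222) = log₁₀(1.55487e+147) ≈ 147.192.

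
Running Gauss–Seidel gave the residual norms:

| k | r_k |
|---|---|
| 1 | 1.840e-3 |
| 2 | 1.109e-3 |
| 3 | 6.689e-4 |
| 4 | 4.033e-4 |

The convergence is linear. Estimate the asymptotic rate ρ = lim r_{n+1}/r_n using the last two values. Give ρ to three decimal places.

0.603

ρ ≈ r_4/r_3 = 4.033e-4/6.689e-4 = 0.60293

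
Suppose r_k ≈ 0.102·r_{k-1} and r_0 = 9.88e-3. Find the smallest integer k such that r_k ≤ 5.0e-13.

After k steps, r_k ≈ 9.88e-3·0.102^k.
Need 0.102^k ≤ 5.0e-13/9.88e-3 = 5.06073e-11.
k ≥ ln(5.06073e-11)/ln(0.102) = -23.7069/-2.28278 = 10.385.
Smallest integer k = 11.

11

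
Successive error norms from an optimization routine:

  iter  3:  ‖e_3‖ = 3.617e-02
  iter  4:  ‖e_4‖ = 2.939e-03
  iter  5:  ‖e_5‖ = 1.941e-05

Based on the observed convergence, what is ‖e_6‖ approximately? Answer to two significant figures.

First estimate the order: p ≈ ln(‖e_5‖/‖e_4‖) / ln(‖e_4‖/‖e_3‖) = ln(1.941e-05/2.939e-03)/ln(2.939e-03/3.617e-02) = ln(0.00660429)/ln(0.0812552) ≈ 1.9999.
Then ‖e_6‖ ≈ ‖e_5‖·(‖e_5‖/‖e_4‖)^p = 1.941e-05·(0.00660429)^1.9999 = 1.941e-05·4.36385e-05 ≈ 8.47e-10.

8.5e-10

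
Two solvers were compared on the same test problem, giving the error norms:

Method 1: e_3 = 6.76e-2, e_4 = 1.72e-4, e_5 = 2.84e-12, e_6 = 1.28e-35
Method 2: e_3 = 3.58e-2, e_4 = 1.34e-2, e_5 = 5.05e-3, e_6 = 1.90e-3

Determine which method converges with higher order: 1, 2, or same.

1

Method 1: p ≈ ln(1.28e-35/2.84e-12)/ln(2.84e-12/1.72e-4) ≈ 3.00.
Method 2: p ≈ ln(1.90e-3/5.05e-3)/ln(5.05e-3/1.34e-2) ≈ 1.00.
Method 1 has the higher order (≈3.0 vs ≈1.0).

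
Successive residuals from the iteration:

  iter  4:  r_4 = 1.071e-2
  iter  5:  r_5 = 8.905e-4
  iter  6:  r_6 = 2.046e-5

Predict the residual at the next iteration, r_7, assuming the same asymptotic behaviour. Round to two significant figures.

First estimate the order: p ≈ ln(r_6/r_5) / ln(r_5/r_4) = ln(2.046e-5/8.905e-4)/ln(8.905e-4/1.071e-2) = ln(0.0229759)/ln(0.0831466) ≈ 1.5171.
Then r_7 ≈ r_6·(r_6/r_5)^p = 2.046e-5·(0.0229759)^1.5171 = 2.046e-5·0.00326503 ≈ 6.68e-08.

6.7e-8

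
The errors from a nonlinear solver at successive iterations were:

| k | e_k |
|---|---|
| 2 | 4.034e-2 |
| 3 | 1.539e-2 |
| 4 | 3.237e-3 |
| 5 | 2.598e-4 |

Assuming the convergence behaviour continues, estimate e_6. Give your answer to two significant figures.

4.4e-6

First estimate the order: p ≈ ln(e_5/e_4) / ln(e_4/e_3) = ln(2.598e-4/3.237e-3)/ln(3.237e-3/1.539e-2) = ln(0.0802595)/ln(0.210331) ≈ 1.6179.
Then e_6 ≈ e_5·(e_5/e_4)^p = 2.598e-4·(0.0802595)^1.6179 = 2.598e-4·0.0168883 ≈ 4.388e-06.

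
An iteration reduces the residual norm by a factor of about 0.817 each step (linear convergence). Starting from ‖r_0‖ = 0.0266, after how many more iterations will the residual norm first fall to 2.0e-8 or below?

70

After k steps, ‖r_k‖ ≈ 0.0266·0.817^k.
Need 0.817^k ≤ 2.0e-8/0.0266 = 7.5188e-07.
k ≥ ln(7.5188e-07)/ln(0.817) = -14.1007/-0.20212 = 69.764.
Smallest integer k = 70.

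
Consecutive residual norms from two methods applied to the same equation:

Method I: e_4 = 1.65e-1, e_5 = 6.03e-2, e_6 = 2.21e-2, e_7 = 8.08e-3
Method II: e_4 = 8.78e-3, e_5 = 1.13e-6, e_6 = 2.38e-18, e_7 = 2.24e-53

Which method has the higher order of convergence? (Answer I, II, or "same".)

Method I: p ≈ ln(8.08e-3/2.21e-2)/ln(2.21e-2/6.03e-2) ≈ 1.00.
Method II: p ≈ ln(2.24e-53/2.38e-18)/ln(2.38e-18/1.13e-6) ≈ 3.00.
Method II has the higher order (≈3.0 vs ≈1.0).

II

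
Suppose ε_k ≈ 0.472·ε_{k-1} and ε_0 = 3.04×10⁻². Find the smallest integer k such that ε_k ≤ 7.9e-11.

After k steps, ε_k ≈ 3.04×10⁻²·0.472^k.
Need 0.472^k ≤ 7.9e-11/3.04×10⁻² = 2.59868e-09.
k ≥ ln(2.59868e-09)/ln(0.472) = -19.7683/-0.75078 = 26.330.
Smallest integer k = 27.

27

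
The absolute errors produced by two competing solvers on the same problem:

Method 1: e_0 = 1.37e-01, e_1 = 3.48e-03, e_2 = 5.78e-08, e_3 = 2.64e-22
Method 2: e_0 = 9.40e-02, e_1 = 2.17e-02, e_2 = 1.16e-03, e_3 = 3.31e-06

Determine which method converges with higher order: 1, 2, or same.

1

Method 1: p ≈ ln(2.64e-22/5.78e-08)/ln(5.78e-08/3.48e-03) ≈ 3.00.
Method 2: p ≈ ln(3.31e-06/1.16e-03)/ln(1.16e-03/2.17e-02) ≈ 2.00.
Method 1 has the higher order (≈3.0 vs ≈2.0).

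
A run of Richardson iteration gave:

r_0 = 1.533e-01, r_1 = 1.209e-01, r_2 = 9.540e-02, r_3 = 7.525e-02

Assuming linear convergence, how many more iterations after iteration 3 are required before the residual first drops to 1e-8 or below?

67

Rate ρ ≈ r_3/r_2 = 7.525e-02/9.540e-02 = 0.7888.
After j more steps, r_{3+j} ≈ 7.525e-02·ρ^j; need ρ^j ≤ 1e-8/7.525e-02 = 1.3289e-07.
j ≥ ln(1.3289e-07)/ln(0.7888) = -15.8337/-0.23724 = 66.741.
So 67 more iterations are needed.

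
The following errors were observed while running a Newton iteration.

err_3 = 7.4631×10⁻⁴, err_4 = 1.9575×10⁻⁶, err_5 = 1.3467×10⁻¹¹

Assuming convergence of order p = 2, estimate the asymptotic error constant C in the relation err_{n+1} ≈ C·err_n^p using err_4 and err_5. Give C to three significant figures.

3.51

C ≈ err_5 / err_4^2
  = 1.3467×10⁻¹¹ / (1.9575×10⁻⁶)^2
  = 1.3467×10⁻¹¹ / 3.83181e-12 ≈ 3.5145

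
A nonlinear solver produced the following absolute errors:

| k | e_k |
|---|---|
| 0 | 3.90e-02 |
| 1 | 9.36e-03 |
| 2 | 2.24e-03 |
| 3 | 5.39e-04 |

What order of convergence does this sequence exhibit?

Consecutive ratios: e_3/e_2 = 5.39e-04/2.24e-03 = 0.240625, e_2/e_1 = 2.24e-03/9.36e-03 = 0.239316.
p ≈ ln(0.240625)/ln(0.239316) = -1.4245/-1.4300 ≈ 1.00.
So the convergence is linear (order 1).

1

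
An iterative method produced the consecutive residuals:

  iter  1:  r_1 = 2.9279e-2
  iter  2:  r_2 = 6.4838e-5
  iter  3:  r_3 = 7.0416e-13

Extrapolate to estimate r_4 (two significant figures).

9.0e-37

First estimate the order: p ≈ ln(r_3/r_2) / ln(r_2/r_1) = ln(7.0416e-13/6.4838e-5)/ln(6.4838e-5/2.9279e-2) = ln(1.08603e-08)/ln(0.00221449) ≈ 3.0000.
Then r_4 ≈ r_3·(r_3/r_2)^p = 7.0416e-13·(1.08603e-08)^3.0000 = 7.0416e-13·1.28093e-24 ≈ 9.02e-37.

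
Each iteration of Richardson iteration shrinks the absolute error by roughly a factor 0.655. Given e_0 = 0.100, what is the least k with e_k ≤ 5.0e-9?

After k steps, e_k ≈ 0.100·0.655^k.
Need 0.655^k ≤ 5.0e-9/0.100 = 5e-08.
k ≥ ln(5e-08)/ln(0.655) = -16.8112/-0.42312 = 39.732.
Smallest integer k = 40.

40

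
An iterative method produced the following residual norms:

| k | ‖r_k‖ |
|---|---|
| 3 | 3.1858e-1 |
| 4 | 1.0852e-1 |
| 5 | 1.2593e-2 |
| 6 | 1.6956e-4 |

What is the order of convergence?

Consecutive ratios: ‖r_6‖/‖r_5‖ = 1.6956e-4/1.2593e-2 = 0.0134646, ‖r_5‖/‖r_4‖ = 1.2593e-2/1.0852e-1 = 0.116043.
p ≈ ln(0.0134646)/ln(0.116043) = -4.3077/-2.1538 ≈ 2.00.
So the convergence is quadratic (order 2).

2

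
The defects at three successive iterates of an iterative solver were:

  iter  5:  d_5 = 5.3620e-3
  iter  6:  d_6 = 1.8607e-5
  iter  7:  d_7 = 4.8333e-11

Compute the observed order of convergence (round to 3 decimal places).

p ≈ ln(d_7/d_6) / ln(d_6/d_5)
  = ln(4.8333e-11/1.8607e-5) / ln(1.8607e-5/5.3620e-3)
  = ln(2.59757e-06) / ln(0.00347016)
  = -12.860934 / -5.663555 ≈ 2.270824

2.271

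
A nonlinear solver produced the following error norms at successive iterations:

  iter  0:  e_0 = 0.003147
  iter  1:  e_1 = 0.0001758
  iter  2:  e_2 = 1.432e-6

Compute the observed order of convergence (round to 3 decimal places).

p ≈ ln(e_2/e_1) / ln(e_1/e_0)
  = ln(1.432e-6/0.0001758) / ln(0.0001758/0.003147)
  = ln(0.00814562) / ln(0.0558627)
  = -4.810275 / -2.884858 ≈ 1.667422

1.667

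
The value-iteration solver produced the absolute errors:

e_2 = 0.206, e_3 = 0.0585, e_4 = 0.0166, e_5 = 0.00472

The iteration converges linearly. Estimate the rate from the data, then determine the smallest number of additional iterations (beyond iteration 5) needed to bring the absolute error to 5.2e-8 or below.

Rate ρ ≈ e_5/e_4 = 0.00472/0.0166 = 0.2843.
After j more steps, e_{5+j} ≈ 0.00472·ρ^j; need ρ^j ≤ 5.2e-8/0.00472 = 1.10169e-05.
j ≥ ln(1.10169e-05)/ln(0.2843) = -11.4161/-1.25773 = 9.077.
So 10 more iterations are needed.

10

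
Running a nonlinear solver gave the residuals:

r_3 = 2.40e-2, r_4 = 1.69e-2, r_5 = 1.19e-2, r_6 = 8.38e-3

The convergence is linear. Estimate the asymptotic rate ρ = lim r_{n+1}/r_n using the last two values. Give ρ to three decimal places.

0.704

ρ ≈ r_6/r_5 = 8.38e-3/1.19e-2 = 0.70420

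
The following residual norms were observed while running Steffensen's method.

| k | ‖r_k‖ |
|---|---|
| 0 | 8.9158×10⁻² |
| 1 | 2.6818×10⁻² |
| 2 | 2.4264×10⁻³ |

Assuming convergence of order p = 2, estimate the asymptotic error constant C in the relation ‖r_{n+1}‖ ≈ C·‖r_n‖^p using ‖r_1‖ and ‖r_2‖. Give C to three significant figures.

C ≈ ‖r_2‖ / ‖r_1‖^2
  = 2.4264×10⁻³ / (2.6818×10⁻²)^2
  = 2.4264×10⁻³ / 0.000719205 ≈ 3.3737

3.37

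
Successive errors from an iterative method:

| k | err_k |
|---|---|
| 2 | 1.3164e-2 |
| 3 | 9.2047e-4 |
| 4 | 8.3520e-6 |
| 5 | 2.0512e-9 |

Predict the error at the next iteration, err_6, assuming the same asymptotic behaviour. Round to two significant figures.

8.5e-16

First estimate the order: p ≈ ln(err_5/err_4) / ln(err_4/err_3) = ln(2.0512e-9/8.3520e-6)/ln(8.3520e-6/9.2047e-4) = ln(0.000245594)/ln(0.00907363) ≈ 1.7676.
Then err_6 ≈ err_5·(err_5/err_4)^p = 2.0512e-9·(0.000245594)^1.7676 = 2.0512e-9·4.16245e-07 ≈ 8.538e-16.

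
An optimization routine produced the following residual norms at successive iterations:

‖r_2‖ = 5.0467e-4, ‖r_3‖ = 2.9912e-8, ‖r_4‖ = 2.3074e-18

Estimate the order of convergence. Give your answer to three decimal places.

p ≈ ln(‖r_4‖/‖r_3‖) / ln(‖r_3‖/‖r_2‖)
  = ln(2.3074e-18/2.9912e-8) / ln(2.9912e-8/5.0467e-4)
  = ln(7.71396e-11) / ln(5.92704e-05)
  = -23.285404 / -9.733401 ≈ 2.392319

2.392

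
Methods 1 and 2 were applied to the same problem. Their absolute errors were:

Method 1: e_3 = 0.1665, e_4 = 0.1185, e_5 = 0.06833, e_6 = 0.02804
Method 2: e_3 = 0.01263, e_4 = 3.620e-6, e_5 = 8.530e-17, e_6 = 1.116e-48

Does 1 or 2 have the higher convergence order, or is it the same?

Method 1: p ≈ ln(0.02804/0.06833)/ln(0.06833/0.1185) ≈ 1.62.
Method 2: p ≈ ln(1.116e-48/8.530e-17)/ln(8.530e-17/3.620e-6) ≈ 3.00.
Method 2 has the higher order (≈3.0 vs ≈1.6).

2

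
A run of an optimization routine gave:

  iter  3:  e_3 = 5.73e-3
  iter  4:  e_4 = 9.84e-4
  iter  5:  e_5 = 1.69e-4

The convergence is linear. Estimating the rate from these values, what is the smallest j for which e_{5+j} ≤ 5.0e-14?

Rate ρ ≈ e_5/e_4 = 1.69e-4/9.84e-4 = 0.1717.
After j more steps, e_{5+j} ≈ 1.69e-4·ρ^j; need ρ^j ≤ 5.0e-14/1.69e-4 = 2.95858e-10.
j ≥ ln(2.95858e-10)/ln(0.1717) = -21.9411/-1.76201 = 12.452.
So 13 more iterations are needed.

13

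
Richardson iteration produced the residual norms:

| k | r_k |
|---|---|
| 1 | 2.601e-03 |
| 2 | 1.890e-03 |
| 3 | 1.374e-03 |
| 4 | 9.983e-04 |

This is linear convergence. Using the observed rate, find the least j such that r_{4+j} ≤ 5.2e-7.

Rate ρ ≈ r_4/r_3 = 9.983e-04/1.374e-03 = 0.7266.
After j more steps, r_{4+j} ≈ 9.983e-04·ρ^j; need ρ^j ≤ 5.2e-7/9.983e-04 = 0.000520886.
j ≥ ln(0.000520886)/ln(0.7266) = -7.5600/-0.31938 = 23.671.
So 24 more iterations are needed.

24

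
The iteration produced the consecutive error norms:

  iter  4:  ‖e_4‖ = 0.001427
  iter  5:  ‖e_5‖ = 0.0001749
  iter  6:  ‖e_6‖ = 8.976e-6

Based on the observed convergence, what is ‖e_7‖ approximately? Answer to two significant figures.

First estimate the order: p ≈ ln(‖e_6‖/‖e_5‖) / ln(‖e_5‖/‖e_4‖) = ln(8.976e-6/0.0001749)/ln(0.0001749/0.001427) = ln(0.0513208)/ln(0.122565) ≈ 1.4147.
Then ‖e_7‖ ≈ ‖e_6‖·(‖e_6‖/‖e_5‖)^p = 8.976e-6·(0.0513208)^1.4147 = 8.976e-6·0.0149779 ≈ 1.344e-07.

1.3e-7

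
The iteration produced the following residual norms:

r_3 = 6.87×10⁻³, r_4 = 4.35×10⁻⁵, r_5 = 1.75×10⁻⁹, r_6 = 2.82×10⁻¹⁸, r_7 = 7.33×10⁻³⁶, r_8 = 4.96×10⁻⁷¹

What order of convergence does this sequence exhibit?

Consecutive ratios: r_8/r_7 = 4.96×10⁻⁷¹/7.33×10⁻³⁶ = 6.76671e-36, r_7/r_6 = 7.33×10⁻³⁶/2.82×10⁻¹⁸ = 2.59929e-18.
p ≈ ln(6.76671e-36)/ln(2.59929e-18) = -80.9810/-40.4913 ≈ 2.00.
So the convergence is quadratic (order 2).

2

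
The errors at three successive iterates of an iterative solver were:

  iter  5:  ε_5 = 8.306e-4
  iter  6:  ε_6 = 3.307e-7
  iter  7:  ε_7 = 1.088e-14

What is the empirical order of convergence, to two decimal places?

p ≈ ln(ε_7/ε_6) / ln(ε_6/ε_5)
  = ln(1.088e-14/3.307e-7) / ln(3.307e-7/8.306e-4)
  = ln(3.28999e-08) / ln(0.000398146)
  = -17.22980 / -7.82869 ≈ 2.20085

2.20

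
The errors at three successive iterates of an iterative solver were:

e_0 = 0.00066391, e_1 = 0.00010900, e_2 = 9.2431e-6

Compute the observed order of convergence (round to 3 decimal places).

p ≈ ln(e_2/e_1) / ln(e_1/e_0)
  = ln(9.2431e-6/0.00010900) / ln(0.00010900/0.00066391)
  = ln(0.0847991) / ln(0.164179)
  = -2.467470 / -1.806798 ≈ 1.365659

1.366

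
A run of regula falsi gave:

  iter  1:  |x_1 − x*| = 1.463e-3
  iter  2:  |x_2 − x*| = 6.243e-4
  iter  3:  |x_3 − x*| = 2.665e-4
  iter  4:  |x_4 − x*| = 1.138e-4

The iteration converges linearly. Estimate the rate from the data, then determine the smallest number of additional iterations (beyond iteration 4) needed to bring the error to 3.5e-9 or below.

13

Rate ρ ≈ |x_4 − x*|/|x_3 − x*| = 1.138e-4/2.665e-4 = 0.4270.
After j more steps, |x_{4+j} − x*| ≈ 1.138e-4·ρ^j; need ρ^j ≤ 3.5e-9/1.138e-4 = 3.07557e-05.
j ≥ ln(3.07557e-05)/ln(0.4270) = -10.3894/-0.85097 = 12.209.
So 13 more iterations are needed.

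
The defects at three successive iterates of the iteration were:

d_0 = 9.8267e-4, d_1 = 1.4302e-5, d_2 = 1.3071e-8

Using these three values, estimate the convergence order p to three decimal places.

p ≈ ln(d_2/d_1) / ln(d_1/d_0)
  = ln(1.3071e-8/1.4302e-5) / ln(1.4302e-5/9.8267e-4)
  = ln(0.000913928) / ln(0.0145542)
  = -6.997759 / -4.229876 ≈ 1.654365

1.654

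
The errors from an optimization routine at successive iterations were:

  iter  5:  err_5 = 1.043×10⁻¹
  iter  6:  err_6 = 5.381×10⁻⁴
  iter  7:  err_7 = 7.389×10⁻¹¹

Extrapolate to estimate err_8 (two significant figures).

First estimate the order: p ≈ ln(err_7/err_6) / ln(err_6/err_5) = ln(7.389×10⁻¹¹/5.381×10⁻⁴)/ln(5.381×10⁻⁴/1.043×10⁻¹) = ln(1.37316e-07)/ln(0.00515916) ≈ 3.0000.
Then err_8 ≈ err_7·(err_7/err_6)^p = 7.389×10⁻¹¹·(1.37316e-07)^3.0000 = 7.389×10⁻¹¹·2.58919e-21 ≈ 1.913e-31.

1.9e-31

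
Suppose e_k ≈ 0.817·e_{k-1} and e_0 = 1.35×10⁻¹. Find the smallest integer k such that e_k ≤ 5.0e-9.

85

After k steps, e_k ≈ 1.35×10⁻¹·0.817^k.
Need 0.817^k ≤ 5.0e-9/1.35×10⁻¹ = 3.7037e-08.
k ≥ ln(3.7037e-08)/ln(0.817) = -17.1113/-0.20212 = 84.659.
Smallest integer k = 85.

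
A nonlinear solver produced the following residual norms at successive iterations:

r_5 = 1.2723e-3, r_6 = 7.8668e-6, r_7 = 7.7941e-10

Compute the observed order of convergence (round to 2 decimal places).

p ≈ ln(r_7/r_6) / ln(r_6/r_5)
  = ln(7.7941e-10/7.8668e-6) / ln(7.8668e-6/1.2723e-3)
  = ln(9.90759e-05) / ln(0.00618313)
  = -9.21962 / -5.08593 ≈ 1.81277

1.81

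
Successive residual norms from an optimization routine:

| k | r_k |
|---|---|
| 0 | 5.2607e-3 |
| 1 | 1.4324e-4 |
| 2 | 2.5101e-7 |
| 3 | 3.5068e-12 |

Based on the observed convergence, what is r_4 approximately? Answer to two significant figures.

9.9e-21

First estimate the order: p ≈ ln(r_3/r_2) / ln(r_2/r_1) = ln(3.5068e-12/2.5101e-7)/ln(2.5101e-7/1.4324e-4) = ln(1.39708e-05)/ln(0.00175237) ≈ 1.7613.
Then r_4 ≈ r_3·(r_3/r_2)^p = 3.5068e-12·(1.39708e-05)^1.7613 = 3.5068e-12·2.8137e-09 ≈ 9.867e-21.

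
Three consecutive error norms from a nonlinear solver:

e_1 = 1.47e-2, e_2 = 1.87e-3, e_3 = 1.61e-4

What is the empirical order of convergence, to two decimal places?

p ≈ ln(e_3/e_2) / ln(e_2/e_1)
  = ln(1.61e-4/1.87e-3) / ln(1.87e-3/1.47e-2)
  = ln(0.0860963) / ln(0.127211)
  = -2.45229 / -2.06191 ≈ 1.18933

1.19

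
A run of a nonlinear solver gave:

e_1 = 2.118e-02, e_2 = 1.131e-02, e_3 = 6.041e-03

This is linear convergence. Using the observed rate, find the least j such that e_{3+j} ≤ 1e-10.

Rate ρ ≈ e_3/e_2 = 6.041e-03/1.131e-02 = 0.5341.
After j more steps, e_{3+j} ≈ 6.041e-03·ρ^j; need ρ^j ≤ 1e-10/6.041e-03 = 1.65536e-08.
j ≥ ln(1.65536e-08)/ln(0.5341) = -17.9167/-0.62717 = 28.568.
So 29 more iterations are needed.

29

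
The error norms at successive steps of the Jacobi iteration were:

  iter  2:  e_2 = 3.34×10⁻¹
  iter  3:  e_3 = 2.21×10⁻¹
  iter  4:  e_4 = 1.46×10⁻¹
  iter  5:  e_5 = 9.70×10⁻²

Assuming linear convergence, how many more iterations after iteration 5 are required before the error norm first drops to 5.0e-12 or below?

Rate ρ ≈ e_5/e_4 = 9.70×10⁻²/1.46×10⁻¹ = 0.6644.
After j more steps, e_{5+j} ≈ 9.70×10⁻²·ρ^j; need ρ^j ≤ 5.0e-12/9.70×10⁻² = 5.15464e-11.
j ≥ ln(5.15464e-11)/ln(0.6644) = -23.6885/-0.40887 = 57.937.
So 58 more iterations are needed.

58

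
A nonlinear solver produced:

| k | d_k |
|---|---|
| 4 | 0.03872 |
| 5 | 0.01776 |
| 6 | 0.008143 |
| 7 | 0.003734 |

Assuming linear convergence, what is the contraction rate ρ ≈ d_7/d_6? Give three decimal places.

0.459

ρ ≈ d_7/d_6 = 0.003734/0.008143 = 0.45855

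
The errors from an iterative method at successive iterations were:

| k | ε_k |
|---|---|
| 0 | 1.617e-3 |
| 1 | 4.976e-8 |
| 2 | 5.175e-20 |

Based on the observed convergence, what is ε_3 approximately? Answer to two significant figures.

7.7e-52

First estimate the order: p ≈ ln(ε_2/ε_1) / ln(ε_1/ε_0) = ln(5.175e-20/4.976e-8)/ln(4.976e-8/1.617e-3) = ln(1.03999e-12)/ln(3.0773e-05) ≈ 2.6559.
Then ε_3 ≈ ε_2·(ε_2/ε_1)^p = 5.175e-20·(1.03999e-12)^2.6559 = 5.175e-20·1.49427e-32 ≈ 7.733e-52.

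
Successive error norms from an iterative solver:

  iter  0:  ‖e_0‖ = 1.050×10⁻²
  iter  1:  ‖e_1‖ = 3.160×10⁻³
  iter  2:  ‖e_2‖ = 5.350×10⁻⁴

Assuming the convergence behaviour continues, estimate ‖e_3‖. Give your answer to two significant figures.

First estimate the order: p ≈ ln(‖e_2‖/‖e_1‖) / ln(‖e_1‖/‖e_0‖) = ln(5.350×10⁻⁴/3.160×10⁻³)/ln(3.160×10⁻³/1.050×10⁻²) = ln(0.169304)/ln(0.300952) ≈ 1.4791.
Then ‖e_3‖ ≈ ‖e_2‖·(‖e_2‖/‖e_1‖)^p = 5.350×10⁻⁴·(0.169304)^1.4791 = 5.350×10⁻⁴·0.0722972 ≈ 3.868e-05.

3.9e-5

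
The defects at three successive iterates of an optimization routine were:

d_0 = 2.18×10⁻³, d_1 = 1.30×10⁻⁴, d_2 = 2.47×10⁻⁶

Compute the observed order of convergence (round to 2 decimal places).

p ≈ ln(d_2/d_1) / ln(d_1/d_0)
  = ln(2.47×10⁻⁶/1.30×10⁻⁴) / ln(1.30×10⁻⁴/2.18×10⁻³)
  = ln(0.019) / ln(0.059633)
  = -3.96332 / -2.81955 ≈ 1.40566

1.41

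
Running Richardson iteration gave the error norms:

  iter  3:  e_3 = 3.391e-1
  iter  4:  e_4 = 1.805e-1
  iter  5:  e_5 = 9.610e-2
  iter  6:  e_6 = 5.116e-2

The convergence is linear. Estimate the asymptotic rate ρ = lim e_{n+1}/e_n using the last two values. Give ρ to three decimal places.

ρ ≈ e_6/e_5 = 5.116e-2/9.610e-2 = 0.53236

0.532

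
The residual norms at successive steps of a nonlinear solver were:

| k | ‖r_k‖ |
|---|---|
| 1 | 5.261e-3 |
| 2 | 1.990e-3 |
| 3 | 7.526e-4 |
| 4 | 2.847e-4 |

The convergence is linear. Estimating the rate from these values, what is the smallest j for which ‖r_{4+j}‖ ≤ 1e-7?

9

Rate ρ ≈ ‖r_4‖/‖r_3‖ = 2.847e-4/7.526e-4 = 0.3783.
After j more steps, ‖r_{4+j}‖ ≈ 2.847e-4·ρ^j; need ρ^j ≤ 1e-7/2.847e-4 = 0.000351247.
j ≥ ln(0.000351247)/ln(0.3783) = -7.9540/-0.97207 = 8.183.
So 9 more iterations are needed.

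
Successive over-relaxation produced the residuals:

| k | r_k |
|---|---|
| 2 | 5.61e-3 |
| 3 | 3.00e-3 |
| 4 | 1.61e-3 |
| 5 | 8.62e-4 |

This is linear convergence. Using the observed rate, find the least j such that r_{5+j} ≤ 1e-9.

Rate ρ ≈ r_5/r_4 = 8.62e-4/1.61e-3 = 0.5354.
After j more steps, r_{5+j} ≈ 8.62e-4·ρ^j; need ρ^j ≤ 1e-9/8.62e-4 = 1.16009e-06.
j ≥ ln(1.16009e-06)/ln(0.5354) = -13.6670/-0.62474 = 21.876.
So 22 more iterations are needed.

22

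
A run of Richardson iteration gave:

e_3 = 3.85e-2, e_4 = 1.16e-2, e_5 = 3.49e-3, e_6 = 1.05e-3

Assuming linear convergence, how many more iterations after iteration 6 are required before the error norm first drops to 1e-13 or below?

Rate ρ ≈ e_6/e_5 = 1.05e-3/3.49e-3 = 0.3009.
After j more steps, e_{6+j} ≈ 1.05e-3·ρ^j; need ρ^j ≤ 1e-13/1.05e-3 = 9.52381e-11.
j ≥ ln(9.52381e-11)/ln(0.3009) = -23.0746/-1.20098 = 19.213.
So 20 more iterations are needed.

20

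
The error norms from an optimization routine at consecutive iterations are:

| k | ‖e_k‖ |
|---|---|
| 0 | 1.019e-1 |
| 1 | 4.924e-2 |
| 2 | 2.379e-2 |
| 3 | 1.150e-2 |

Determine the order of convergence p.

Consecutive ratios: ‖e_3‖/‖e_2‖ = 1.150e-2/2.379e-2 = 0.483396, ‖e_2‖/‖e_1‖ = 2.379e-2/4.924e-2 = 0.483144.
p ≈ ln(0.483396)/ln(0.483144) = -0.7269/-0.7274 ≈ 1.00.
So the convergence is linear (order 1).

1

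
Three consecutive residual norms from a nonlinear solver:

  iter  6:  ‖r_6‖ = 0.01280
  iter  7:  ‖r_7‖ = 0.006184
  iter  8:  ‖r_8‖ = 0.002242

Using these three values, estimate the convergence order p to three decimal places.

1.395

p ≈ ln(‖r_8‖/‖r_7‖) / ln(‖r_7‖/‖r_6‖)
  = ln(0.002242/0.006184) / ln(0.006184/0.01280)
  = ln(0.362549) / ln(0.483125)
  = -1.014596 / -0.727480 ≈ 1.394672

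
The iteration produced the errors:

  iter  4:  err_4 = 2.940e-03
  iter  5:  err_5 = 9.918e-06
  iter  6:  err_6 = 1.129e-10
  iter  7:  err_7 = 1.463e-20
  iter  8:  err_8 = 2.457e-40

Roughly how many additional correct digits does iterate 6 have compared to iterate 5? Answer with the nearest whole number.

Digits gained ≈ log₁₀(err_5/err_6) = log₁₀(9.918e-06/1.129e-10) = log₁₀(87847.7) ≈ 4.944.

5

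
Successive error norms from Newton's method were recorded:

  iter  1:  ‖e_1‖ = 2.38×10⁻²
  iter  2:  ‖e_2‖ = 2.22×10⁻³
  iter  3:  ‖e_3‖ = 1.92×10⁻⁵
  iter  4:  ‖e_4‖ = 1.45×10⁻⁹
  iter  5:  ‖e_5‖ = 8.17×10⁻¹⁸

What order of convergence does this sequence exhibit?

2

Consecutive ratios: ‖e_5‖/‖e_4‖ = 8.17×10⁻¹⁸/1.45×10⁻⁹ = 5.63448e-09, ‖e_4‖/‖e_3‖ = 1.45×10⁻⁹/1.92×10⁻⁵ = 7.55208e-05.
p ≈ ln(5.63448e-09)/ln(7.55208e-05) = -18.9944/-9.4911 ≈ 2.00.
So the convergence is quadratic (order 2).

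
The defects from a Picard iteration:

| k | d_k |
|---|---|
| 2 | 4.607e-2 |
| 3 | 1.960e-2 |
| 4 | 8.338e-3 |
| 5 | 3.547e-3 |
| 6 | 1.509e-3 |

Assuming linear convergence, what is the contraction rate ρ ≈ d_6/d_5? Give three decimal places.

ρ ≈ d_6/d_5 = 1.509e-3/3.547e-3 = 0.42543

0.425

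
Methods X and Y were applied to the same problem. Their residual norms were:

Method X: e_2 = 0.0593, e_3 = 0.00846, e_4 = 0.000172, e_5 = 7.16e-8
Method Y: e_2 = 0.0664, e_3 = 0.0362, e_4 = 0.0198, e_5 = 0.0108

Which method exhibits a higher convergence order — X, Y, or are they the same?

X

Method X: p ≈ ln(7.16e-8/0.000172)/ln(0.000172/0.00846) ≈ 2.00.
Method Y: p ≈ ln(0.0108/0.0198)/ln(0.0198/0.0362) ≈ 1.00.
Method X has the higher order (≈2.0 vs ≈1.0).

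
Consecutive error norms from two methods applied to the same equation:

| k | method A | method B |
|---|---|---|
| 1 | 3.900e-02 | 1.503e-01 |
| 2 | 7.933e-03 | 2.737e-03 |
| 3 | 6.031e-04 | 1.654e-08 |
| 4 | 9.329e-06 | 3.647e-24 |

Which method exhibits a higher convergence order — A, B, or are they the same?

B

Method A: p ≈ ln(9.329e-06/6.031e-04)/ln(6.031e-04/7.933e-03) ≈ 1.62.
Method B: p ≈ ln(3.647e-24/1.654e-08)/ln(1.654e-08/2.737e-03) ≈ 3.00.
Method B has the higher order (≈3.0 vs ≈1.6).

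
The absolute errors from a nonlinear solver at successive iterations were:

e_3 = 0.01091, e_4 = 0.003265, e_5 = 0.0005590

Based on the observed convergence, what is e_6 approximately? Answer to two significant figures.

First estimate the order: p ≈ ln(e_5/e_4) / ln(e_4/e_3) = ln(0.0005590/0.003265)/ln(0.003265/0.01091) = ln(0.17121)/ln(0.299267) ≈ 1.4629.
Then e_6 ≈ e_5·(e_5/e_4)^p = 0.0005590·(0.17121)^1.4629 = 0.0005590·0.0756362 ≈ 4.228e-05.

4.2e-5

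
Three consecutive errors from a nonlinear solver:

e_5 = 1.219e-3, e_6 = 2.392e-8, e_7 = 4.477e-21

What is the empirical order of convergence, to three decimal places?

2.704

p ≈ ln(e_7/e_6) / ln(e_6/e_5)
  = ln(4.477e-21/2.392e-8) / ln(2.392e-8/1.219e-3)
  = ln(1.87166e-13) / ln(1.96226e-05)
  = -29.306780 / -10.838829 ≈ 2.703870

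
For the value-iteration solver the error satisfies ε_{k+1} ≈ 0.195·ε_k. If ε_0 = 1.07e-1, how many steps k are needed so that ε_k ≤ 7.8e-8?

After k steps, ε_k ≈ 1.07e-1·0.195^k.
Need 0.195^k ≤ 7.8e-8/1.07e-1 = 7.28972e-07.
k ≥ ln(7.28972e-07)/ln(0.195) = -14.1316/-1.63476 = 8.644.
Smallest integer k = 9.

9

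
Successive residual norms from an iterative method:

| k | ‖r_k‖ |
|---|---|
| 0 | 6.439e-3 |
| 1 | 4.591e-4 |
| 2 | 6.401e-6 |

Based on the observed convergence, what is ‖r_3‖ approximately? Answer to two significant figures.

6.4e-9

First estimate the order: p ≈ ln(‖r_2‖/‖r_1‖) / ln(‖r_1‖/‖r_0‖) = ln(6.401e-6/4.591e-4)/ln(4.591e-4/6.439e-3) = ln(0.0139425)/ln(0.0712999) ≈ 1.6180.
Then ‖r_3‖ ≈ ‖r_2‖·(‖r_2‖/‖r_1‖)^p = 6.401e-6·(0.0139425)^1.6180 = 6.401e-6·0.000994359 ≈ 6.365e-09.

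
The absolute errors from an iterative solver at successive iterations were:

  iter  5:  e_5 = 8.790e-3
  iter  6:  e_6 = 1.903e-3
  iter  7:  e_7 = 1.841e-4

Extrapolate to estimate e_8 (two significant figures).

5.2e-6

First estimate the order: p ≈ ln(e_7/e_6) / ln(e_6/e_5) = ln(1.841e-4/1.903e-3)/ln(1.903e-3/8.790e-3) = ln(0.096742)/ln(0.216496) ≈ 1.5264.
Then e_8 ≈ e_7·(e_7/e_6)^p = 1.841e-4·(0.096742)^1.5264 = 1.841e-4·0.0282906 ≈ 5.208e-06.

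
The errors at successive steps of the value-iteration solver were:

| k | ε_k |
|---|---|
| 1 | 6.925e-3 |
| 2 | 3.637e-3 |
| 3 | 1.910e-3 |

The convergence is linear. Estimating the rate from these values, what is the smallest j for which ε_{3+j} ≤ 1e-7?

16

Rate ρ ≈ ε_3/ε_2 = 1.910e-3/3.637e-3 = 0.5252.
After j more steps, ε_{3+j} ≈ 1.910e-3·ρ^j; need ρ^j ≤ 1e-7/1.910e-3 = 5.2356e-05.
j ≥ ln(5.2356e-05)/ln(0.5252) = -9.8574/-0.64398 = 15.307.
So 16 more iterations are needed.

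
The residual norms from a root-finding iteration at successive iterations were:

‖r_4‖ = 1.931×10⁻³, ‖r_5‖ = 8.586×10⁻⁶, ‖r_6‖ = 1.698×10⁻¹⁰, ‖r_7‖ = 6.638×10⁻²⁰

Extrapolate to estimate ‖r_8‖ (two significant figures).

First estimate the order: p ≈ ln(‖r_7‖/‖r_6‖) / ln(‖r_6‖/‖r_5‖) = ln(6.638×10⁻²⁰/1.698×10⁻¹⁰)/ln(1.698×10⁻¹⁰/8.586×10⁻⁶) = ln(3.90931e-10)/ln(1.97764e-05) ≈ 2.0000.
Then ‖r_8‖ ≈ ‖r_7‖·(‖r_7‖/‖r_6‖)^p = 6.638×10⁻²⁰·(3.90931e-10)^2.0000 = 6.638×10⁻²⁰·1.52827e-19 ≈ 1.014e-38.

1.0e-38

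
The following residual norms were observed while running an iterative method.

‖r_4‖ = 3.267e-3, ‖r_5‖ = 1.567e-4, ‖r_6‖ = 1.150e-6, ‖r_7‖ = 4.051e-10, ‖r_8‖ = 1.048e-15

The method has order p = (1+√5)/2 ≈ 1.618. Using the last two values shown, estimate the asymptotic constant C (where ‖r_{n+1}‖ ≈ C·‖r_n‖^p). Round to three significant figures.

C ≈ ‖r_8‖ / ‖r_7‖^1.618
  = 1.048e-15 / (4.051e-10)^1.618
  = 1.048e-15 / 6.35383e-16 ≈ 1.6494

1.65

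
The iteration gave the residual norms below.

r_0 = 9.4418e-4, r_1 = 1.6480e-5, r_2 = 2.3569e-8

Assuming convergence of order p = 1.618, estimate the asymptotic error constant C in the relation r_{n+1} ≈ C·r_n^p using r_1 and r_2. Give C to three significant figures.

1.29

C ≈ r_2 / r_1^1.618
  = 2.3569e-8 / (1.6480e-5)^1.618
  = 2.3569e-8 / 1.82405e-08 ≈ 1.2921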